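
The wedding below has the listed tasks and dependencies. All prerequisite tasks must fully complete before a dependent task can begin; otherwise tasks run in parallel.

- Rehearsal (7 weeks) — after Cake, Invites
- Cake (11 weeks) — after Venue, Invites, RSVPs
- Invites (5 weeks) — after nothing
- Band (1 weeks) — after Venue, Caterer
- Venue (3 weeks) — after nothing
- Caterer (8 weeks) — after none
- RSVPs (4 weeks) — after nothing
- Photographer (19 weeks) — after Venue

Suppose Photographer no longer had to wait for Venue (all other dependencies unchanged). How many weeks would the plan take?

Original critical path: Invites→Cake→Rehearsal = 5+11+7 = 23 ⇒ 23 weeks.
Without Venue→Photographer, Photographer's earliest start moves from 3 to 0.
After: Invites→Cake→Rehearsal = 5+11+7 = 23 → 23 weeks.

23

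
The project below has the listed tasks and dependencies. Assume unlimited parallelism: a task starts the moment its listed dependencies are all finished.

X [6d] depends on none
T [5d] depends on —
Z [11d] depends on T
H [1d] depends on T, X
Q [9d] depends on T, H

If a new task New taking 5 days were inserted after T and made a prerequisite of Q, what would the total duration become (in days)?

19

Originally the schedule takes 16 days.
With New inserted, Q now waits for max(T, H, New).
New critical path: T→New→Q = 5+5+9 = 19 ⇒ 19 days.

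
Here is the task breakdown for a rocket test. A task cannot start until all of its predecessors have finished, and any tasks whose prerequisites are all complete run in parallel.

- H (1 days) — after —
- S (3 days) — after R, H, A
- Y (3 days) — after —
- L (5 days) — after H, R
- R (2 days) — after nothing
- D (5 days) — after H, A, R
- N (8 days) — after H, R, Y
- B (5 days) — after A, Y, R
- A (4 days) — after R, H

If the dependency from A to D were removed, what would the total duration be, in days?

11

Before: longest chain Y→N = 3+8 = 11, finish 11.
Without A→D, D's earliest start moves from 6 to 2.
New critical path: Y→N = 3+8 = 11 ⇒ 11 days.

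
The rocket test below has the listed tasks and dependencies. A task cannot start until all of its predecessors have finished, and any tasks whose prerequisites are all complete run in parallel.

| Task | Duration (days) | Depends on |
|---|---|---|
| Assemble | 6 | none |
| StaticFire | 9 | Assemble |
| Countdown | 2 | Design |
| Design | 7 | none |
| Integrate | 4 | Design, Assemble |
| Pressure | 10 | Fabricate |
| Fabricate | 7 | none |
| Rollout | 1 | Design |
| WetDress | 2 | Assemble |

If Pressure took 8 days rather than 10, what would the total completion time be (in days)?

15

As given, the longest chain is Fabricate→Pressure = 7+10 = 17, so the finish is 17 days.
Since Pressure is critical, the -2 change carries straight to that chain (now 15 days).
No other chain overtakes it, so the finish is 15 days.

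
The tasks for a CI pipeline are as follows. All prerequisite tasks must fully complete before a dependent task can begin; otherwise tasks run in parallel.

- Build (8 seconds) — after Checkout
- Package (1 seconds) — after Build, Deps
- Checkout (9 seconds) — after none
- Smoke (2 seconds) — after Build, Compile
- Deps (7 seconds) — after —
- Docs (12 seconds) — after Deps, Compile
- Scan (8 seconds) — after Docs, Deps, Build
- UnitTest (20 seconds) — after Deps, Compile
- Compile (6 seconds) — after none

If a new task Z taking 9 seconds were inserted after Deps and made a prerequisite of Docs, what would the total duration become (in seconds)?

36

Originally the CI pipeline takes 27 seconds.
With Z inserted, Docs now waits for max(Deps, Compile, Z).
New critical path: Deps→Z→Docs→Scan = 7+9+12+8 = 36 ⇒ 36 seconds.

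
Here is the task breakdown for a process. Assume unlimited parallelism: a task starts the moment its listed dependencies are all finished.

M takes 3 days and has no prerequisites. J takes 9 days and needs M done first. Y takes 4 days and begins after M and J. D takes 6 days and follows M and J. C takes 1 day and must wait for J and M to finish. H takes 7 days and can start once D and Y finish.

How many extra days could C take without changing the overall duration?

12

The longest chain is M→J→D→H = 3+9+6+7 = 25; overall finish 25 days.
Longest path through C: 13 days (earliest finish 13, latest finish 25).
So C can slip 25 − 13 = 12 days.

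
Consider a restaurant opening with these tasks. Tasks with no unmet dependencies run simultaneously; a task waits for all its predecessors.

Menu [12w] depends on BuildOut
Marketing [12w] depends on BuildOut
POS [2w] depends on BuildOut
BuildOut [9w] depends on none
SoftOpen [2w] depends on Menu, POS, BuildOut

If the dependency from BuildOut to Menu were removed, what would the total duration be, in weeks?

21

Before: longest chain BuildOut→Menu→SoftOpen = 9+12+2 = 23, finish 23.
Without BuildOut→Menu, Menu's earliest start moves from 9 to 0.
After: BuildOut→Marketing = 9+12 = 21 → 21 weeks.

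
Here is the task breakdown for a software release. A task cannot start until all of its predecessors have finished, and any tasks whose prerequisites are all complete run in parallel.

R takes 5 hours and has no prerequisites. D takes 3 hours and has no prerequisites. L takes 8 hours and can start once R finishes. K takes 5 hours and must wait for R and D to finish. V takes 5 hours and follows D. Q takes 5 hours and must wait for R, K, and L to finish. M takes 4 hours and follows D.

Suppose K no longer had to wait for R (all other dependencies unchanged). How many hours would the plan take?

Original critical path: R→L→Q = 5+8+5 = 18 ⇒ 18 hours.
Without R→K, K's earliest start moves from 5 to 3.
After: R→L→Q = 5+8+5 = 18 → 18 hours.

18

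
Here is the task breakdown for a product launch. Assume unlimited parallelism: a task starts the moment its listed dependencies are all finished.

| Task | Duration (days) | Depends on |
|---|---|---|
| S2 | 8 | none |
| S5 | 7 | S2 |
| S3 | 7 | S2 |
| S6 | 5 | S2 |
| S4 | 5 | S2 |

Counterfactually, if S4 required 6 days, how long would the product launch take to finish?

Baseline: S2→S3 = 8+7 = 15 → 15 days.
The longest path through S4 is only 13 days, so S4 has float 2.
The critical path is still S2→S3; finish is now 15 days.

15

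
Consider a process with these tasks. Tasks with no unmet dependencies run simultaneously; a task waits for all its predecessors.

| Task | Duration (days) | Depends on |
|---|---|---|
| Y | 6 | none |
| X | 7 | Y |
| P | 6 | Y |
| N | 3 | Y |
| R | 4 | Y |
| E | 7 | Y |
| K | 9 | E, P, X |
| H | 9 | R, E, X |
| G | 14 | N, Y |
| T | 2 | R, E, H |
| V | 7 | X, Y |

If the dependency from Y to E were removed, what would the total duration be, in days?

24

Original critical path: Y→X→H→T = 6+7+9+2 = 24 ⇒ 24 days.
Without Y→E, E's earliest start moves from 6 to 0.
New critical path: Y→X→H→T = 6+7+9+2 = 24 ⇒ 24 days.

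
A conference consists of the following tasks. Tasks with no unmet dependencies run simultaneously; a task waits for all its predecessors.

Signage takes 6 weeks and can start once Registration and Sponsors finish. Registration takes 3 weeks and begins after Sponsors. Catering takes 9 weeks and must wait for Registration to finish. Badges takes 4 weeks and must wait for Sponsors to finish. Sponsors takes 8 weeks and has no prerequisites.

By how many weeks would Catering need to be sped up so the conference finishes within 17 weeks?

Current finish: 20 weeks; target: 17.
Catering is on every critical path, so each week cut from Catering cuts the finish by one (this holds down to a finish of 17).
Need 20 − 17 = 3 weeks off Catering → Catering becomes 6 weeks, finish becomes 17.

3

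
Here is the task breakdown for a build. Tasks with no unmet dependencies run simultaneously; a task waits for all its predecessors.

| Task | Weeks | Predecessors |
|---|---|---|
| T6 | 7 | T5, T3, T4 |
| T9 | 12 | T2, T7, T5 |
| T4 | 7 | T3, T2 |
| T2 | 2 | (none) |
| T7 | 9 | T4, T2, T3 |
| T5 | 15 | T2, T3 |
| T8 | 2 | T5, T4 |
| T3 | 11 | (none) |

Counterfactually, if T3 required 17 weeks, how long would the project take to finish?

As given, the longest chain is T3→T4→T7→T9 = 11+7+9+12 = 39, so the finish is 39 weeks.
Since T3 is critical, the +6 change carries straight to that chain (now 45 weeks).
No other chain overtakes it, so the finish is 45 weeks.

45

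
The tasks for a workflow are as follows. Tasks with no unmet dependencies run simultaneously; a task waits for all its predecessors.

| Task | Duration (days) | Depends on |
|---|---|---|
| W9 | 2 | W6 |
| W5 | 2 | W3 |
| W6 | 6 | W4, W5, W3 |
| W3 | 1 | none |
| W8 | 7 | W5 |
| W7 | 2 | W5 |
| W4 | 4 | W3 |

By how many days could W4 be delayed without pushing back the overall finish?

0

Critical path: W3→W4→W6→W9 = 1+4+6+2 = 13, so the finish is 13 days.
Longest path through W4: 13 days (earliest finish 5, latest finish 5).
Slack of W4 = 1 − 1 = 0 days.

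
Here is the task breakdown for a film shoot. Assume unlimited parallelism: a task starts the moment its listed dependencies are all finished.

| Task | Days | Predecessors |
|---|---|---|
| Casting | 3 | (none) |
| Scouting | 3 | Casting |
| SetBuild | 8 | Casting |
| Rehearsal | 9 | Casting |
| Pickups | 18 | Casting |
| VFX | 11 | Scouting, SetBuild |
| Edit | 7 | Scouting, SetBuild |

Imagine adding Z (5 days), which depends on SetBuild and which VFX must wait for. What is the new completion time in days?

27

Originally the job takes 22 days.
With Z inserted, VFX now waits for max(Scouting, SetBuild, Z).
New critical path: Casting→SetBuild→Z→VFX = 3+8+5+11 = 27 ⇒ 27 days.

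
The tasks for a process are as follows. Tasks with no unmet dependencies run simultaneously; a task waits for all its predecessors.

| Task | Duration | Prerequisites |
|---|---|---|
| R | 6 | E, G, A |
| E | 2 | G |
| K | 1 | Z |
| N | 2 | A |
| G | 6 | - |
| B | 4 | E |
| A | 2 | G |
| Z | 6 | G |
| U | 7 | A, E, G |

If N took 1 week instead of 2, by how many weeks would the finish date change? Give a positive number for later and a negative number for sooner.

Critical path before the change: G→E→U = 6+2+7 = 15 giving 15 weeks.
N is off the critical path — its longest chain is 10 weeks, giving 5 of slack.
No other chain overtakes it, so the finish is 15 weeks.
Change in finish: 15 − 15 = +0 weeks.

0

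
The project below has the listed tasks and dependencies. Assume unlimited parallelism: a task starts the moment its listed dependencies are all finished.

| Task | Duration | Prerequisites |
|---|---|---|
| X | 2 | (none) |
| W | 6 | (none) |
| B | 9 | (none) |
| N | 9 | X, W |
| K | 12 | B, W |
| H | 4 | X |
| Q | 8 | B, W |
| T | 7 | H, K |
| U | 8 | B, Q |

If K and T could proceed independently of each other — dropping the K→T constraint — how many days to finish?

With the dependency in place, B→K→T = 9+12+7 = 28 sets the finish at 28 days.
Without K→T, T's earliest start moves from 21 to 6.
After: B→Q→U = 9+8+8 = 25 → 25 days.

25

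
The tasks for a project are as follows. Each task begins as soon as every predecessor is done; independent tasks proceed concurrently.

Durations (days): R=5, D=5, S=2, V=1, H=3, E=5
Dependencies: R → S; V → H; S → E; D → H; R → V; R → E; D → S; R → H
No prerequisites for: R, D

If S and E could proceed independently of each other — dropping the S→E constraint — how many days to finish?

10

Original critical path: R→S→E = 5+2+5 = 12 ⇒ 12 days.
Without S→E, E's earliest start moves from 7 to 5.
After: R→E = 5+5 = 10 → 10 days.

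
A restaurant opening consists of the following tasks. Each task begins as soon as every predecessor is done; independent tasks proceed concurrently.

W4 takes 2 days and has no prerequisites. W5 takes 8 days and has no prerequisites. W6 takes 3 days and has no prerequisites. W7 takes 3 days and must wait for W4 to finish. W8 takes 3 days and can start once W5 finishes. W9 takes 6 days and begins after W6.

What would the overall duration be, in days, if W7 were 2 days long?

Critical path before the change: W5→W8 = 8+3 = 11 giving 11 days.
W7 is off the critical path — its longest chain is 5 days, giving 6 of slack.
No other chain overtakes it, so the finish is 11 days.

11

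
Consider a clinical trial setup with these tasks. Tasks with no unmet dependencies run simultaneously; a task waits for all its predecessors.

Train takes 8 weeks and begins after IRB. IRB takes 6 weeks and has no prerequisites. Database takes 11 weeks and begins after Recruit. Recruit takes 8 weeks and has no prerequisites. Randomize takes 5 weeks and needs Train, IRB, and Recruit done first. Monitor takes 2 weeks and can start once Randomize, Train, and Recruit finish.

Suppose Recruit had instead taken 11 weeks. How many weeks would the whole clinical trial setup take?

Baseline: IRB→Train→Randomize→Monitor = 6+8+5+2 = 21 → 21 weeks.
Recruit is off the critical path — its longest chain is 19 weeks, giving 2 of slack.
The binding chain switches to Recruit→Database = 11+11 = 22; finish 22 weeks.

22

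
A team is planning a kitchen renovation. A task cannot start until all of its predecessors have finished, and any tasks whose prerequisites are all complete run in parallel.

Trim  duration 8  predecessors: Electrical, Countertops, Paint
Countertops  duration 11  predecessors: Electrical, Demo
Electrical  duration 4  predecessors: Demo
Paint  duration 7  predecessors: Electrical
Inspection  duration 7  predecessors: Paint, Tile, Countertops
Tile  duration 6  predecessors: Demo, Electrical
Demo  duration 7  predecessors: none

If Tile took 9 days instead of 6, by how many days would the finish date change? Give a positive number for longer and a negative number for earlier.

0

Actual critical path: Demo→Electrical→Countertops→Trim = 7+4+11+8 = 30 ⇒ 30 days.
Tile is off the critical path — its longest chain is 24 days, giving 6 of slack.
No other chain overtakes it, so the finish is 30 days.
Change in finish: 30 − 30 = +0 days.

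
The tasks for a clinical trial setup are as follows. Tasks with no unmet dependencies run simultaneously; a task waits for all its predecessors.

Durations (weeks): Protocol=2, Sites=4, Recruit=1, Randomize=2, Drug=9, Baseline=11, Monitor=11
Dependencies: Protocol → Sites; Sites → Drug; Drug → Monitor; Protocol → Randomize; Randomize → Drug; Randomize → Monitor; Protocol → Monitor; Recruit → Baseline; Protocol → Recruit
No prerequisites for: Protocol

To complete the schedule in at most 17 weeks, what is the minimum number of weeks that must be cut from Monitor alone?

Current finish: 26 weeks; target: 17.
Monitor is on every critical path, so each week cut from Monitor cuts the finish by one (this holds down to a finish of 16).
Need 26 − 17 = 9 weeks off Monitor → Monitor becomes 2 weeks, finish becomes 17.

9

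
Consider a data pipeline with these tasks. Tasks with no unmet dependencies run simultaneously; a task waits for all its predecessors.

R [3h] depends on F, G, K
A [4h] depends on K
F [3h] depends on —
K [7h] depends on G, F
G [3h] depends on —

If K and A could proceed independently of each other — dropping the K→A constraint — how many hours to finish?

Before: longest chain G→K→A = 3+7+4 = 14, finish 14.
Without K→A, A's earliest start moves from 10 to 0.
The longest chain is now G→K→R = 3+7+3 = 13, so the plan takes 13 hours.

13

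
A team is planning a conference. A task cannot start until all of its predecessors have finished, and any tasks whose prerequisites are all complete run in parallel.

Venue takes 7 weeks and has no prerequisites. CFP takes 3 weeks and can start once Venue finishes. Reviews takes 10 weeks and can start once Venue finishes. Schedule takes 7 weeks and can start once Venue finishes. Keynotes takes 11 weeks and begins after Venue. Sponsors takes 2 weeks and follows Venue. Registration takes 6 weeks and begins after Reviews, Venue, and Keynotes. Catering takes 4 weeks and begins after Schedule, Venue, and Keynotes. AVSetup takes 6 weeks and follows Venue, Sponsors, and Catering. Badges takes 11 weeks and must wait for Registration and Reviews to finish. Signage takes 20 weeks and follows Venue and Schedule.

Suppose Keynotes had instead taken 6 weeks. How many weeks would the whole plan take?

34

Critical path before the change: Venue→Keynotes→Registration→Badges = 7+11+6+11 = 35 giving 35 weeks.
Keynotes is on the critical path; changing it to 6 makes that path 30 weeks.
The binding chain switches to Venue→Reviews→Registration→Badges = 7+10+6+11 = 34; finish 34 weeks.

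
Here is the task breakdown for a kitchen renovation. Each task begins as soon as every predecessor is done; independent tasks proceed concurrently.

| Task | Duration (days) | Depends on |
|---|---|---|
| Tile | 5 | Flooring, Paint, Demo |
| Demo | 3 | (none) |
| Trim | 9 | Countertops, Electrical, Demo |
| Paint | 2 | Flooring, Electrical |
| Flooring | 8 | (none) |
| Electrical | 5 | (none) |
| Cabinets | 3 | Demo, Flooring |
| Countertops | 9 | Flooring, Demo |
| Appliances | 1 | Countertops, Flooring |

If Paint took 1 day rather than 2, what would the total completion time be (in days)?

Actual critical path: Flooring→Countertops→Trim = 8+9+9 = 26 ⇒ 26 days.
The longest path through Paint is only 15 days, so Paint has float 11.
That remains the longest chain; total 26 days.

26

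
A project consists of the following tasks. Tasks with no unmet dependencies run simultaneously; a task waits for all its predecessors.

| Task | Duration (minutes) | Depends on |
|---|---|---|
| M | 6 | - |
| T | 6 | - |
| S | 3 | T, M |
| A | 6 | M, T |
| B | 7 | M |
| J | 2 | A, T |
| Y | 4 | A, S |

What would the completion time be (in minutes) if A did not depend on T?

With the dependency in place, M→A→Y = 6+6+4 = 16 sets the finish at 16 minutes.
Dropping T→A doesn't change A's earliest start (6); another predecessor still binds.
After: M→A→Y = 6+6+4 = 16 → 16 minutes.

16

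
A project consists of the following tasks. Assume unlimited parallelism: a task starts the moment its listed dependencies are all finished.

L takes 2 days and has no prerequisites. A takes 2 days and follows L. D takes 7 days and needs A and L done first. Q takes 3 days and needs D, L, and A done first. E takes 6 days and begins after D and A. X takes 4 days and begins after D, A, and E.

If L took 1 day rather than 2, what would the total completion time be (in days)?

20

As given, the longest chain is L→A→D→E→X = 2+2+7+6+4 = 21, so the finish is 21 days.
Since L is critical, the -1 change carries straight to that chain (now 20 days).
The critical path is still L→A→D→E→X; finish is now 20 days.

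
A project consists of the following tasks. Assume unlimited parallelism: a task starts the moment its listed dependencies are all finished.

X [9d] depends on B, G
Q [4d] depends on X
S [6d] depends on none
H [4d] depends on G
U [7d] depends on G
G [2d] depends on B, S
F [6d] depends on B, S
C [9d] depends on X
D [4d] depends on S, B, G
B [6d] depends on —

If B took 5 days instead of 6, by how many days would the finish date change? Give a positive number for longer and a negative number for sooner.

0

Baseline: B→G→X→C = 6+2+9+9 = 26 → 26 days.
Since B is critical, the -1 change carries straight to that chain (now 25 days).
The binding chain switches to S→G→X→C = 6+2+9+9 = 26; finish 26 days.
Change in finish: 26 − 26 = +0 days.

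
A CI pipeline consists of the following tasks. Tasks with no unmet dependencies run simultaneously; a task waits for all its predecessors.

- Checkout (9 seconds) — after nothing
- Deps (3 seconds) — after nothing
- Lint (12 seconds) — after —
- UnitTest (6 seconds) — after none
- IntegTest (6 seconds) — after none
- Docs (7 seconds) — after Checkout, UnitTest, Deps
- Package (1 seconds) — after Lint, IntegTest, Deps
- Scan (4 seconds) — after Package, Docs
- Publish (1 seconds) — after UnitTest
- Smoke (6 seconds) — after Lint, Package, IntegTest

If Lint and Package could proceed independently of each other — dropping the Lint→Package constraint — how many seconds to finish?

20

With the dependency in place, Checkout→Docs→Scan = 9+7+4 = 20 sets the finish at 20 seconds.
Without Lint→Package, Package's earliest start moves from 12 to 6.
The longest chain is now Checkout→Docs→Scan = 9+7+4 = 20, so the project takes 20 seconds.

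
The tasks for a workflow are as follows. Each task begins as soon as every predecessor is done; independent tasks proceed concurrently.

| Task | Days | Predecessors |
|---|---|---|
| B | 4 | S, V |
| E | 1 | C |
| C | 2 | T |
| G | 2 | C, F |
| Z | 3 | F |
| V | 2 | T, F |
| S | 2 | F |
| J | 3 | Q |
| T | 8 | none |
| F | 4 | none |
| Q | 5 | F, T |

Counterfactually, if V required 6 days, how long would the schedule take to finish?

Baseline: T→Q→J = 8+5+3 = 16 → 16 days.
The longest path through V is only 14 days, so V has float 2.
Now T→V→B = 8+6+4 = 18 is longest, so the finish becomes 18 days.

18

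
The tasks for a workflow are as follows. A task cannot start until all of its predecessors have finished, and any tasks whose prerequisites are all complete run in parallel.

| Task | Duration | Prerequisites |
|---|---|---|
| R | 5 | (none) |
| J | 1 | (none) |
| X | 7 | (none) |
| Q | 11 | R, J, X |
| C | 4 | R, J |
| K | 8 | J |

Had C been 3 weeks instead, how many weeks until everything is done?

As given, the longest chain is X→Q = 7+11 = 18, so the finish is 18 weeks.
The longest path through C is only 9 weeks, so C has float 9.
The critical path is still X→Q; finish is now 18 weeks.

18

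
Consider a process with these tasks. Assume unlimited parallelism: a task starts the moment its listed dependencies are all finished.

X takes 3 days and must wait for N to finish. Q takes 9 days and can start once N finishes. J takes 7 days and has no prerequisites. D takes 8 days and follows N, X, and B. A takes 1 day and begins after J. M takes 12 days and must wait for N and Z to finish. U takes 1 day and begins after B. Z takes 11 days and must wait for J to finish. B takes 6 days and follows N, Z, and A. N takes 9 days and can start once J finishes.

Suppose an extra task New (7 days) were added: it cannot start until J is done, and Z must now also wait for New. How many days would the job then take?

Originally the job takes 32 days.
With New inserted, Z now waits for max(J, New).
New critical path: J→New→Z→B→D = 7+7+11+6+8 = 39 ⇒ 39 days.

39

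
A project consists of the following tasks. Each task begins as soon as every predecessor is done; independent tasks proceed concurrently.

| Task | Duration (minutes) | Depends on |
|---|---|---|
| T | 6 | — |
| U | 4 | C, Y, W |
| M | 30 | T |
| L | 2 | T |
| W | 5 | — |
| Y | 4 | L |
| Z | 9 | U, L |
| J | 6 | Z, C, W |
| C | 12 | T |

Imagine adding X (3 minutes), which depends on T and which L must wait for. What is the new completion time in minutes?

Originally the plan takes 37 minutes.
With X inserted, L now waits for max(T, X).
New critical path: T→C→U→Z→J = 6+12+4+9+6 = 37 ⇒ 37 minutes.

37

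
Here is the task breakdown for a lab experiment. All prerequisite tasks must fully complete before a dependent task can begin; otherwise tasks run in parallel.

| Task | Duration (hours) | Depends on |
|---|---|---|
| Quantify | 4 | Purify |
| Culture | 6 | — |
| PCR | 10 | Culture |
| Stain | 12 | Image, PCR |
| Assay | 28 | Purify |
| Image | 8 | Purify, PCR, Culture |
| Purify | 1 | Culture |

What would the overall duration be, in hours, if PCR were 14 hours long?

40

The binding path is Culture→PCR→Image→Stain = 6+10+8+12 = 36; finish at 36 hours.
PCR is on the critical path; changing it to 14 makes that path 40 hours.
No other chain overtakes it, so the finish is 40 hours.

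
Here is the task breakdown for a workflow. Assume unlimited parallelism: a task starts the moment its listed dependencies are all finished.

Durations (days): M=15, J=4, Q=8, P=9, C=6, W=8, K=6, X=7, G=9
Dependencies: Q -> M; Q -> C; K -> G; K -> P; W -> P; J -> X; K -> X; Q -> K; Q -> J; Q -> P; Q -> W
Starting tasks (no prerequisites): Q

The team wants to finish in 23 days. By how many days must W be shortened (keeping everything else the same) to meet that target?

2

Current finish: 25 days; target: 23.
W is on every critical path, so each day cut from W cuts the finish by one (this holds down to a finish of 23).
Need 25 − 23 = 2 days off W → W becomes 6 days, finish becomes 23.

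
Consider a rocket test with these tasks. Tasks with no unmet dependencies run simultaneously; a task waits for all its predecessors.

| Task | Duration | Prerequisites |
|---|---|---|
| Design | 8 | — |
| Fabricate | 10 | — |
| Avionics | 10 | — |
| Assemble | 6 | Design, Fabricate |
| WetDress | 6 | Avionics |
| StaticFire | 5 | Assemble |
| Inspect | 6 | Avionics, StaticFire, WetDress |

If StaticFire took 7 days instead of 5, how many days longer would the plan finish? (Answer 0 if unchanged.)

As given, the longest chain is Fabricate→Assemble→StaticFire→Inspect = 10+6+5+6 = 27, so the finish is 27 days.
StaticFire is on the critical path; changing it to 7 makes that path 29 days.
No other chain overtakes it, so the finish is 29 days.
Change in finish: 29 − 27 = +2 days.

2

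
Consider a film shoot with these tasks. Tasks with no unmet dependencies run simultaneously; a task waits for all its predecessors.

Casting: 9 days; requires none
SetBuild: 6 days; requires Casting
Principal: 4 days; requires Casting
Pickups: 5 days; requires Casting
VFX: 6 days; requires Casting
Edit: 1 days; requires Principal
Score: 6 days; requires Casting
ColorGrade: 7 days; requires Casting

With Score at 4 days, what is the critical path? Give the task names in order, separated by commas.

Actual critical path: Casting→ColorGrade = 9+7 = 16 ⇒ 16 days.
Score is off the critical path — its longest chain is 15 days, giving 1 of slack.
No other chain overtakes it, so the finish is 16 days.

Casting, ColorGrade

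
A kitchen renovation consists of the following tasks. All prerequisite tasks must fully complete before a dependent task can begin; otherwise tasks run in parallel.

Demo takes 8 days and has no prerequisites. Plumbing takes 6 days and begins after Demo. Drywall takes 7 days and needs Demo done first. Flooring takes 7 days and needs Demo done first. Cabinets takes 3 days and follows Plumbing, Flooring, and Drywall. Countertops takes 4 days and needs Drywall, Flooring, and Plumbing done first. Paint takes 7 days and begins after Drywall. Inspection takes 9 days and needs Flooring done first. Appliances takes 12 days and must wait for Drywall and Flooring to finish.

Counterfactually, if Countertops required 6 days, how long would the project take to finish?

27

The binding path is Demo→Drywall→Appliances = 8+7+12 = 27; finish at 27 days.
The longest path through Countertops is only 19 days, so Countertops has float 8.
The critical path is still Demo→Drywall→Appliances; finish is now 27 days.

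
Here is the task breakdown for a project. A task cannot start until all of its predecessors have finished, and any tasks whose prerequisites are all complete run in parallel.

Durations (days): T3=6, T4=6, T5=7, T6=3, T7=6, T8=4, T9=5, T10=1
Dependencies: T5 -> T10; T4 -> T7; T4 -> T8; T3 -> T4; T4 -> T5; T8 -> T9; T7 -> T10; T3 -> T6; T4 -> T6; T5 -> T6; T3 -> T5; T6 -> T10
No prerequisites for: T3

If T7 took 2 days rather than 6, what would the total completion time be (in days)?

Critical path before the change: T3→T4→T5→T6→T10 = 6+6+7+3+1 = 23 giving 23 days.
T7 has 4 days of float (longest path through it is 19).
That remains the longest chain; total 23 days.

23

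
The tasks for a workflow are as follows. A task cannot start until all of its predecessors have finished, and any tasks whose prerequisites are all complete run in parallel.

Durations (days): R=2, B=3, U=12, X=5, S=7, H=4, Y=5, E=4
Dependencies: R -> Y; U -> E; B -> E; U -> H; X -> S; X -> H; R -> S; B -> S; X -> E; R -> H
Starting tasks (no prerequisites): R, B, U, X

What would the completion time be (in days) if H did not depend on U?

Original critical path: U→H = 12+4 = 16 ⇒ 16 days.
Without U→H, H's earliest start moves from 12 to 5.
The longest chain is now U→E = 12+4 = 16, so the plan takes 16 days.

16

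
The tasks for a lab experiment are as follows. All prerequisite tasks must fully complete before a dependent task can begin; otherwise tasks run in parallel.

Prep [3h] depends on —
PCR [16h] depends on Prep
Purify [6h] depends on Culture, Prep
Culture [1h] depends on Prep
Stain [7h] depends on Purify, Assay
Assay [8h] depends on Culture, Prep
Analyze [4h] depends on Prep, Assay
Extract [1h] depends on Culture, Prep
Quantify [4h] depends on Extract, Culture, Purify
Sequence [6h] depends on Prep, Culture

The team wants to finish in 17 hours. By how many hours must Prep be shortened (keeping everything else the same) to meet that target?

Current finish: 19 hours; target: 17.
Prep is on every critical path, so each hour cut from Prep cuts the finish by one (this holds down to a finish of 17).
Need 19 − 17 = 2 hours off Prep → Prep becomes 1 hour, finish becomes 17.

2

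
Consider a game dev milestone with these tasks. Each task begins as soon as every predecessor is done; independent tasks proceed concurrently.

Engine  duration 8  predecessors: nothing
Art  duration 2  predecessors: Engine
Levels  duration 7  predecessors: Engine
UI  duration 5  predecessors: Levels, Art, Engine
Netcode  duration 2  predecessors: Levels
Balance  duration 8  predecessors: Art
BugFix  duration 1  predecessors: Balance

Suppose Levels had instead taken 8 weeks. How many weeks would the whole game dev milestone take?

21

Baseline: Engine→Levels→UI = 8+7+5 = 20 → 20 weeks.
Since Levels is critical, the +1 change carries straight to that chain (now 21 weeks).
That remains the longest chain; total 21 weeks.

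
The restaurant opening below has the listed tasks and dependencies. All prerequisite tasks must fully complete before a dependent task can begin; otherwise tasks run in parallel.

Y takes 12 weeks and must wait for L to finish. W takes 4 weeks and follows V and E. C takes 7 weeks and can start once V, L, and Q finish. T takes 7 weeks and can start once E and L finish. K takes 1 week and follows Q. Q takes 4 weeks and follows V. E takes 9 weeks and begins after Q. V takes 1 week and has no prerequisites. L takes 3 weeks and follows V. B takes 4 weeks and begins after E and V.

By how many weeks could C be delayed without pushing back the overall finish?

9

Critical path: V→Q→E→T = 1+4+9+7 = 21, so the finish is 21 weeks.
The longest chain containing C totals 12 weeks.
Float = 21 − 12 = 9.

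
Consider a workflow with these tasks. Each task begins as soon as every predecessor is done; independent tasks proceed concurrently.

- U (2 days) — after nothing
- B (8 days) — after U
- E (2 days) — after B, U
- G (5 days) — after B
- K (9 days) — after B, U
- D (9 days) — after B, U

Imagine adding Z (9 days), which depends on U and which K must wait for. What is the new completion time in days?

20

Originally the workflow takes 19 days.
With Z inserted, K now waits for max(B, U, Z).
New critical path: U→Z→K = 2+9+9 = 20 ⇒ 20 days.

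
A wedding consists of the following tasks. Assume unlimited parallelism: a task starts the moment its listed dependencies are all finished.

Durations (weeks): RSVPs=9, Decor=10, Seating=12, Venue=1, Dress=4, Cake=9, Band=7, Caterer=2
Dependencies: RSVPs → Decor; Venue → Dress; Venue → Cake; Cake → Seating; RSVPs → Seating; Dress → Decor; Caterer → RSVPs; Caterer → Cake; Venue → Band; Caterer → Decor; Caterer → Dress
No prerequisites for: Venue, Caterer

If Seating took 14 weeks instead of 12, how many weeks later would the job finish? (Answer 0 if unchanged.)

As given, the longest chain is Caterer→RSVPs→Seating = 2+9+12 = 23, so the finish is 23 weeks.
Seating is on the critical path; changing it to 14 makes that path 25 weeks.
No other chain overtakes it, so the finish is 25 weeks.
Change in finish: 25 − 23 = +2 weeks.

2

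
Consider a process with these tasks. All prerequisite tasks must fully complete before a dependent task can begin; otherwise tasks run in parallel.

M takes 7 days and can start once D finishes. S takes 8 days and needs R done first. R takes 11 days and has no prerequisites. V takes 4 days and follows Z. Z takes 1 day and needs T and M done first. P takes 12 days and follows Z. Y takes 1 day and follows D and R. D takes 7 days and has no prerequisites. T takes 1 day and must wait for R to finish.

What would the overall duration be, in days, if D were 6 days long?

As given, the longest chain is D→M→Z→P = 7+7+1+12 = 27, so the finish is 27 days.
D is on the critical path; changing it to 6 makes that path 26 days.
That remains the longest chain; total 26 days.

26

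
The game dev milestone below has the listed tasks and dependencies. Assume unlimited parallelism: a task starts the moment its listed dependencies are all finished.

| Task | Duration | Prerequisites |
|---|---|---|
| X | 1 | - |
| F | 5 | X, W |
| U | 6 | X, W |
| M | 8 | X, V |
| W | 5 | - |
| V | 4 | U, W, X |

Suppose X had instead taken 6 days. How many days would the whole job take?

Critical path before the change: W→U→V→M = 5+6+4+8 = 23 giving 23 days.
X has 4 days of float (longest path through it is 19).
New critical path: X→U→V→M = 6+6+4+8 = 24 ⇒ 24 days.

24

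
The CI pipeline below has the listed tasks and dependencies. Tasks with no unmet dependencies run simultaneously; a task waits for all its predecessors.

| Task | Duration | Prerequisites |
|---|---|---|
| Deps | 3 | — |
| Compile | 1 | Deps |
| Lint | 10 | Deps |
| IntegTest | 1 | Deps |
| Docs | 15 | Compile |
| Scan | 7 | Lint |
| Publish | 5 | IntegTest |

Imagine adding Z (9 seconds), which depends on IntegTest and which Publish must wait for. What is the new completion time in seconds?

Originally the job takes 20 seconds.
With Z inserted, Publish now waits for max(IntegTest, Z).
New critical path: Deps→Lint→Scan = 3+10+7 = 20 ⇒ 20 seconds.

20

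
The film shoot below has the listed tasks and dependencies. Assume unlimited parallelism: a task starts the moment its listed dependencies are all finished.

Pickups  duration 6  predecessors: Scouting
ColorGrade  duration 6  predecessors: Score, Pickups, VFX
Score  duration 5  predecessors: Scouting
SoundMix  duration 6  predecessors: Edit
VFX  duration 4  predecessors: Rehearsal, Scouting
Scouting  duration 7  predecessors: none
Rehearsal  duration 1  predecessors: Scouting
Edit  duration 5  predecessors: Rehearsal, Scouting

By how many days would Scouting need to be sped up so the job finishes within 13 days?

Current finish: 19 days; target: 13.
Scouting is on every critical path, so each day cut from Scouting cuts the finish by one (this holds down to a finish of 13).
Need 19 − 13 = 6 days off Scouting → Scouting becomes 1 day, finish becomes 13.

6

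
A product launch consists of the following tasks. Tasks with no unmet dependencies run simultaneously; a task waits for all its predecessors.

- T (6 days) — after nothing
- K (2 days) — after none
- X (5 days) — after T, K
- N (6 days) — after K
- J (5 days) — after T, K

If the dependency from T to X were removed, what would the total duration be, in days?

With the dependency in place, T→X = 6+5 = 11 sets the finish at 11 days.
Without T→X, X's earliest start moves from 6 to 2.
The longest chain is now T→J = 6+5 = 11, so the project takes 11 days.

11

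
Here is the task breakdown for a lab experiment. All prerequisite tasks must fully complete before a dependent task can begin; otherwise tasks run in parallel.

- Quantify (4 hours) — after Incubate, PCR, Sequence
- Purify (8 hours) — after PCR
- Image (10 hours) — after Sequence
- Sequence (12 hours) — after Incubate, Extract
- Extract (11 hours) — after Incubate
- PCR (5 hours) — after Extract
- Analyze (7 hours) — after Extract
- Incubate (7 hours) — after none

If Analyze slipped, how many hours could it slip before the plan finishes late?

Incubate→Extract→Sequence→Image = 7+11+12+10 = 40 sets the makespan at 40 hours.
Analyze finishes as early as 25 and must finish by 40.
So Analyze can slip 40 − 25 = 15 hours.

15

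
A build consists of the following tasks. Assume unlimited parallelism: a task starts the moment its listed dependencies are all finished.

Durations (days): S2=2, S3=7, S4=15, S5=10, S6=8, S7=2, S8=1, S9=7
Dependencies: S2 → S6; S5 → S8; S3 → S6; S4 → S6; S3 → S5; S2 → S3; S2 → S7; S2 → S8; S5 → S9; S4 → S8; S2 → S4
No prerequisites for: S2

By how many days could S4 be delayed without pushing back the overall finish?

1

S2→S3→S5→S9 = 2+7+10+7 = 26 sets the makespan at 26 days.
S4 finishes as early as 17 and must finish by 18.
Slack of S4 = 3 − 2 = 1 day.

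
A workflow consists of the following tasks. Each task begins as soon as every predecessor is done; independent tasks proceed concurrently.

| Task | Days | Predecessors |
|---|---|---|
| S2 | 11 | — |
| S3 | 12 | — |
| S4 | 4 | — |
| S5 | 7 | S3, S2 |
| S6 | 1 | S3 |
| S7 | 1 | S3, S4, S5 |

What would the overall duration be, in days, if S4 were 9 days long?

20

The binding path is S3→S5→S7 = 12+7+1 = 20; finish at 20 days.
S4 has 15 days of float (longest path through it is 5).
The critical path is still S3→S5→S7; finish is now 20 days.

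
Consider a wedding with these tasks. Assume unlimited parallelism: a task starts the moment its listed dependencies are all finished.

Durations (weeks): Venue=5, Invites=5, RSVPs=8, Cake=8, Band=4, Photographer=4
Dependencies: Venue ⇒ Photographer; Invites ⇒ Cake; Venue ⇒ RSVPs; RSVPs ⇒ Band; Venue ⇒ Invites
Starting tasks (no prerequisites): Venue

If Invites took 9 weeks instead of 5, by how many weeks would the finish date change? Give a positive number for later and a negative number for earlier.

4

Actual critical path: Venue→Invites→Cake = 5+5+8 = 18 ⇒ 18 weeks.
Invites lies on that path, so at 9 weeks the path becomes 22 weeks.
That remains the longest chain; total 22 weeks.
Change in finish: 22 − 18 = +4 weeks.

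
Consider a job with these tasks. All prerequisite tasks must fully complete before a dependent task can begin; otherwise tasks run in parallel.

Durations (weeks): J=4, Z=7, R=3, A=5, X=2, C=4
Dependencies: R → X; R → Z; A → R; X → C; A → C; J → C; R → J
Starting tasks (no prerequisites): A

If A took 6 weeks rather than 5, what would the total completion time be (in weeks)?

17

Critical path before the change: A→R→J→C = 5+3+4+4 = 16 giving 16 weeks.
A lies on that path, so at 6 weeks the path becomes 17 weeks.
The critical path is still A→R→J→C; finish is now 17 weeks.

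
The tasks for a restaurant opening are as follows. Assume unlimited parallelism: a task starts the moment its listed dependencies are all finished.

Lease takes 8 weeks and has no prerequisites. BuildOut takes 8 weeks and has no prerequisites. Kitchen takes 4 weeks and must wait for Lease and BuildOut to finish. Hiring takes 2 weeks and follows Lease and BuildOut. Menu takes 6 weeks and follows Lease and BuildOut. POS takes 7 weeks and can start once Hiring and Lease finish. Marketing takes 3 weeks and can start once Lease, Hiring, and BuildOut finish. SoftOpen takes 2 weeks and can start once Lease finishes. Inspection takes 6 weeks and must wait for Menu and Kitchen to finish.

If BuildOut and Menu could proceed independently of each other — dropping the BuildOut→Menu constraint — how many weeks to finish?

With the dependency in place, Lease→Menu→Inspection = 8+6+6 = 20 sets the finish at 20 weeks.
Dropping BuildOut→Menu doesn't change Menu's earliest start (8); another predecessor still binds.
The longest chain is now Lease→Menu→Inspection = 8+6+6 = 20, so the job takes 20 weeks.

20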